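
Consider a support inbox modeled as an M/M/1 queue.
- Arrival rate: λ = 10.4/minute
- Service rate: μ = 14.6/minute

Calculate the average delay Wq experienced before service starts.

First, compute utilization: ρ = λ/μ = 10.4/14.6 = 0.7123
For M/M/1: Wq = λ/(μ(μ-λ))
Wq = 10.4/(14.6 × (14.6-10.4))
Wq = 10.4/(14.6 × 4.20)
Wq = 0.1696 minutes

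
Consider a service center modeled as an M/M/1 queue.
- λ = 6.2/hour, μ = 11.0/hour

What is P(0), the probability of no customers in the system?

ρ = λ/μ = 6.2/11.0 = 0.5636
P(0) = 1 - ρ = 1 - 0.5636 = 0.4364
The server is idle 43.64% of the time.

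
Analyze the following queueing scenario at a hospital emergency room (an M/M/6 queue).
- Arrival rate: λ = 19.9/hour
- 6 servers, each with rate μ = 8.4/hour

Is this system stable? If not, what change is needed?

Stability requires ρ = λ/(cμ) < 1
ρ = 19.9/(6 × 8.4) = 19.9/50.40 = 0.3948
Since 0.3948 < 1, the system is STABLE.
The servers are busy 39.48% of the time.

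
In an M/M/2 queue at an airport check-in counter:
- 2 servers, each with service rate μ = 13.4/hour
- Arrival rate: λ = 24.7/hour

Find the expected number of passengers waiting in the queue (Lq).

Traffic intensity: ρ = λ/(cμ) = 24.7/(2×13.4) = 0.9216
Since ρ = 0.9216 < 1, system is stable.
Offered load a = λ/μ = cρ = 24.7/13.4 = 1.8433
P₀ = [ Σₙ₌₀^1 aⁿ/n! + a^2/(2!(1-ρ)) ]⁻¹
Σ = a^0/0! + a^1/1! = 1.0000 + 1.8433 = 2.8433
a^2/(2!(1-ρ)) = 3.39769/(2 × 0.0783582) = 21.6805
P₀ = 1/(2.8433 + 21.6805) = 0.04078
Lq = P₀·a^2·ρ / (2!(1-ρ)²) = 0.0407767 × 3.39769 × 0.921642 / (2 × 0.00614001) = 10.3982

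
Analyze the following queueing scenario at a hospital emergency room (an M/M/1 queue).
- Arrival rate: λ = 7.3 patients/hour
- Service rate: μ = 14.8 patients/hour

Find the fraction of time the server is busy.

Server utilization: ρ = λ/μ
ρ = 7.3/14.8 = 0.4932
The server is busy 49.32% of the time.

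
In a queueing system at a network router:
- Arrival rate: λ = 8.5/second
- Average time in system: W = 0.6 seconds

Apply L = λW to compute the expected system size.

Little's Law: L = λW
L = 8.5 × 0.6 = 5.1000 packets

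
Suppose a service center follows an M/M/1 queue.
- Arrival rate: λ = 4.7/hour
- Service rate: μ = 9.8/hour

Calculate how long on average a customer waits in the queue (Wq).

First, compute utilization: ρ = λ/μ = 4.7/9.8 = 0.4796
For M/M/1: Wq = λ/(μ(μ-λ))
Wq = 4.7/(9.8 × (9.8-4.7))
Wq = 4.7/(9.8 × 5.10)
Wq = 0.09404 hours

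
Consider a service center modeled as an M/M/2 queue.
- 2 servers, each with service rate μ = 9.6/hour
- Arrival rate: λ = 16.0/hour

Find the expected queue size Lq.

Traffic intensity: ρ = λ/(cμ) = 16.0/(2×9.6) = 0.8333
Since ρ = 0.8333 < 1, system is stable.
Offered load a = λ/μ = cρ = 16.0/9.6 = 1.6667
P₀ = [ Σₙ₌₀^1 aⁿ/n! + a^2/(2!(1-ρ)) ]⁻¹
Σ = a^0/0! + a^1/1! = 1.0000 + 1.6667 = 2.6667
a^2/(2!(1-ρ)) = 2.77778/(2 × 0.166667) = 8.3333
P₀ = 1/(2.6667 + 8.3333) = 0.09091
Lq = P₀·a^2·ρ / (2!(1-ρ)²) = 0.090909 × 2.7778 × 0.83333 / (2 × 0.027778) = 3.7879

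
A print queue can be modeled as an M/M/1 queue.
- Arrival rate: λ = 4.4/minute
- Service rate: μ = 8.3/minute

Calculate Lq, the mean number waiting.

ρ = λ/μ = 4.4/8.3 = 0.5301
For M/M/1: Lq = λ²/(μ(μ-λ))
Lq = 19.36/(8.3 × 3.90)
Lq = 0.5981 jobs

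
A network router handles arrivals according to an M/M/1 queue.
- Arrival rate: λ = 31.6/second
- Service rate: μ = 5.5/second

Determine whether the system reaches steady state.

Stability requires ρ = λ/(cμ) < 1
ρ = 31.6/(1 × 5.5) = 31.6/5.50 = 5.7455
Since 5.7455 ≥ 1, the system is UNSTABLE.
Queue grows without bound. Need μ > λ = 31.6.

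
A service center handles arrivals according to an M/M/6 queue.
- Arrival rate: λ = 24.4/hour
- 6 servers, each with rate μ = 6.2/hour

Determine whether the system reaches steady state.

Stability requires ρ = λ/(cμ) < 1
ρ = 24.4/(6 × 6.2) = 24.4/37.20 = 0.6559
Since 0.6559 < 1, the system is STABLE.
The servers are busy 65.59% of the time.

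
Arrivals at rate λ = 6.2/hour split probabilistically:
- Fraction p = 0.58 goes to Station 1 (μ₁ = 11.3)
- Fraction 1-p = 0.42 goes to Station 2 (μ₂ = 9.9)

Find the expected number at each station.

Effective rates: λ₁ = 6.2×0.58 = 3.596, λ₂ = 6.2×0.42 = 2.604
Station 1: ρ₁ = 3.596/11.3 = 0.31823, L₁ = ρ₁/(1-ρ₁) = 0.31823/(1-0.31823) = 0.4668
Station 2: ρ₂ = 2.604/9.9 = 0.2630, L₂ = ρ₂/(1-ρ₂) = 0.2630/(1-0.2630) = 0.3569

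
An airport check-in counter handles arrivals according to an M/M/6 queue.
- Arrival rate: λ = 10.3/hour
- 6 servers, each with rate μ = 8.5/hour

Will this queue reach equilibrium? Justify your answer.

Stability requires ρ = λ/(cμ) < 1
ρ = 10.3/(6 × 8.5) = 10.3/51.00 = 0.2020
Since 0.2020 < 1, the system is STABLE.
The servers are busy 20.20% of the time.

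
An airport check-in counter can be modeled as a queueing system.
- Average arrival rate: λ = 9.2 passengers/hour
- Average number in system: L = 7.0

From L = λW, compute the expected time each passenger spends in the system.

Little's Law: L = λW, so W = L/λ
W = 7.0/9.2 = 0.7609 hours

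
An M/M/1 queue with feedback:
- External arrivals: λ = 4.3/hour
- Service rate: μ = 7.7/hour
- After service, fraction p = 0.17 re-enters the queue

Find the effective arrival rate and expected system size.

Effective arrival rate: λ_eff = λ/(1-p) = 4.3/(1-0.17) = 4.3/0.83 = 5.1807
ρ = λ_eff/μ = 5.1807/7.7 = 0.67282
L = ρ/(1-ρ) = 0.67282/(1-0.67282) = 2.0564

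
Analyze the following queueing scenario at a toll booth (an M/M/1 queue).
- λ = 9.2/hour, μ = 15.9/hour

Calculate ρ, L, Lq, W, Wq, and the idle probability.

Step 1: ρ = λ/μ = 9.2/15.9 = 0.5786
Step 2: L = λ/(μ-λ) = 9.2/6.70 = 1.3731
Step 3: Lq = λ²/(μ(μ-λ)) = 84.64/(15.9×6.70) = 0.7945
Step 4: W = 1/(μ-λ) = 1/6.70 = 0.14925
Step 5: Wq = λ/(μ(μ-λ)) = 9.2/(15.9×6.70) = 0.08636
Step 6: P(0) = 1-ρ = 0.4214
Verify: L = λW = 9.2×0.14925 = 1.3731 ✔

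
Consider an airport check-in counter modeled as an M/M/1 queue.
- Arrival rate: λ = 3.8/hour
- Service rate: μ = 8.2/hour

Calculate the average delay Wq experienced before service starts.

First, compute utilization: ρ = λ/μ = 3.8/8.2 = 0.4634
For M/M/1: Wq = λ/(μ(μ-λ))
Wq = 3.8/(8.2 × (8.2-3.8))
Wq = 3.8/(8.2 × 4.40)
Wq = 0.1053 hours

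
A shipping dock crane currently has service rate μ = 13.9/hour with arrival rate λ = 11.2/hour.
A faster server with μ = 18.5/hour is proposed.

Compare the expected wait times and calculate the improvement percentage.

System 1: ρ₁ = 11.2/13.9 = 0.8058, W₁ = 1/(13.9-11.2) = 0.3704
System 2: ρ₂ = 11.2/18.5 = 0.6054, W₂ = 1/(18.5-11.2) = 0.1370
Improvement: (W₁-W₂)/W₁ = (0.3704-0.1370)/0.3704 = 63.01%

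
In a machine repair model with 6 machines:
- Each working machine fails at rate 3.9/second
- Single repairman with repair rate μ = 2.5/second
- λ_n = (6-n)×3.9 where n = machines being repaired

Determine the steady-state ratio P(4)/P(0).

P(4)/P(0) = ∏_{i=0}^{4-1} λ_i/μ_{i+1}
= (6-0)×3.9/2.5 × (6-1)×3.9/2.5 × (6-2)×3.9/2.5 × (6-3)×3.9/2.5
= 2132.0672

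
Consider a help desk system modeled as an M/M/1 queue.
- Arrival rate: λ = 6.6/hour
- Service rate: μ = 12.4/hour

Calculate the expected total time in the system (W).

First, compute utilization: ρ = λ/μ = 6.6/12.4 = 0.5323
For M/M/1: W = 1/(μ-λ)
W = 1/(12.4-6.6) = 1/5.80
W = 0.1724 hours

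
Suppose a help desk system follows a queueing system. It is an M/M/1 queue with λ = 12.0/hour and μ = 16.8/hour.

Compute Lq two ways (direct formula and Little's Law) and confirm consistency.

Method 1 (direct): Lq = λ²/(μ(μ-λ)) = 144.00/(16.8 × 4.80) = 1.7857

Method 2 (Little's Law):
W = 1/(μ-λ) = 1/4.80 = 0.20833
Wq = W - 1/μ = 0.20833 - 0.059524 = 0.14881
Lq = λWq = 12.0 × 0.14881 = 1.7857 ✔ (matches Method 1)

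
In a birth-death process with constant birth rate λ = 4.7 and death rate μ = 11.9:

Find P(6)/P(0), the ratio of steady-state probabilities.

For constant rates: P(n)/P(0) = (λ/μ)^n
P(6)/P(0) = (4.7/11.9)^6 = 0.39496^6 = 0.003796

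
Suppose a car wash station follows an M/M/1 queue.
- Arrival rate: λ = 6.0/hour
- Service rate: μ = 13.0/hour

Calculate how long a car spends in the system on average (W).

First, compute utilization: ρ = λ/μ = 6.0/13.0 = 0.4615
For M/M/1: W = 1/(μ-λ)
W = 1/(13.0-6.0) = 1/7.00
W = 0.1429 hours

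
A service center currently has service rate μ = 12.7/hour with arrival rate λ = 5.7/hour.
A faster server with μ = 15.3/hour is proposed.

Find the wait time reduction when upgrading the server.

System 1: ρ₁ = 5.7/12.7 = 0.4488, W₁ = 1/(12.7-5.7) = 0.1429
System 2: ρ₂ = 5.7/15.3 = 0.3725, W₂ = 1/(15.3-5.7) = 0.1042
Improvement: (W₁-W₂)/W₁ = (0.1429-0.1042)/0.1429 = 27.08%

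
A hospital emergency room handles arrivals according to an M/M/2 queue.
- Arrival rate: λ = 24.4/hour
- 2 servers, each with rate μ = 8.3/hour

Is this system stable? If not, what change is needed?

Stability requires ρ = λ/(cμ) < 1
ρ = 24.4/(2 × 8.3) = 24.4/16.60 = 1.4699
Since 1.4699 ≥ 1, the system is UNSTABLE.
Need c > λ/μ = 24.4/8.3 = 2.94.
Minimum servers needed: c = 3.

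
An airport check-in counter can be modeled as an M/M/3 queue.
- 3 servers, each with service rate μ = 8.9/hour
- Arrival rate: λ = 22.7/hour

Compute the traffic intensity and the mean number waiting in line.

Traffic intensity: ρ = λ/(cμ) = 22.7/(3×8.9) = 0.8502
Since ρ = 0.8502 < 1, system is stable.
Offered load a = λ/μ = cρ = 22.7/8.9 = 2.5506
P₀ = [ Σₙ₌₀^2 aⁿ/n! + a^3/(3!(1-ρ)) ]⁻¹
Σ = a^0/0! + a^1/1! + a^2/2! = 1.00000 + 2.55056 + 3.25268 = 6.8032
a^3/(3!(1-ρ)) = 16.59234/(6 × 0.1498127) = 18.4590
P₀ = 1/(6.8032 + 18.4590) = 0.03958
Lq = P₀·a^3·ρ / (3!(1-ρ)²) = 0.039585 × 16.5923 × 0.85019 / (6 × 0.022444) = 4.1467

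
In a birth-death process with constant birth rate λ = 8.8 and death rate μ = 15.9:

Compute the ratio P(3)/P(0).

For constant rates: P(n)/P(0) = (λ/μ)^n
P(3)/P(0) = (8.8/15.9)^3 = 0.55346^3 = 0.1695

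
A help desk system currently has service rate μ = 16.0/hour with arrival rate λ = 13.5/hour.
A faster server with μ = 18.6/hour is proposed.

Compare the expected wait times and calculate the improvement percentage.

System 1: ρ₁ = 13.5/16.0 = 0.8438, W₁ = 1/(16.0-13.5) = 0.4000
System 2: ρ₂ = 13.5/18.6 = 0.7258, W₂ = 1/(18.6-13.5) = 0.1961
Improvement: (W₁-W₂)/W₁ = (0.4000-0.1961)/0.4000 = 50.98%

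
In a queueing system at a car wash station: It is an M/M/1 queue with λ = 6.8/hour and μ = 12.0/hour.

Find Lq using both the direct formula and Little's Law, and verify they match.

Method 1 (direct): Lq = λ²/(μ(μ-λ)) = 46.24/(12.0 × 5.20) = 0.7410

Method 2 (Little's Law):
W = 1/(μ-λ) = 1/5.20 = 0.1923
Wq = W - 1/μ = 0.1923 - 0.08333 = 0.10897
Lq = λWq = 6.8 × 0.10897 = 0.7410 ✔ (matches Method 1)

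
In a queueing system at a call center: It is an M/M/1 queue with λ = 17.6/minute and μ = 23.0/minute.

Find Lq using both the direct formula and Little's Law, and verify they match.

Method 1 (direct): Lq = λ²/(μ(μ-λ)) = 309.76/(23.0 × 5.40) = 2.4940

Method 2 (Little's Law):
W = 1/(μ-λ) = 1/5.40 = 0.185185
Wq = W - 1/μ = 0.185185 - 0.0434783 = 0.141707
Lq = λWq = 17.6 × 0.141707 = 2.4940 ✔ (matches Method 1)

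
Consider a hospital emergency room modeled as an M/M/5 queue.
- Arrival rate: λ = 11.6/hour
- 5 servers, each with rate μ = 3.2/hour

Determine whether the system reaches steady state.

Stability requires ρ = λ/(cμ) < 1
ρ = 11.6/(5 × 3.2) = 11.6/16.00 = 0.7250
Since 0.7250 < 1, the system is STABLE.
The servers are busy 72.50% of the time.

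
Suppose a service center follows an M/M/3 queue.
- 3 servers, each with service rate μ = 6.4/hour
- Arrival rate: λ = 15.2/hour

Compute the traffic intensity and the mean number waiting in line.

Traffic intensity: ρ = λ/(cμ) = 15.2/(3×6.4) = 0.7917
Since ρ = 0.7917 < 1, system is stable.
Offered load a = λ/μ = cρ = 15.2/6.4 = 2.3750
P₀ = [ Σₙ₌₀^2 aⁿ/n! + a^3/(3!(1-ρ)) ]⁻¹
Σ = a^0/0! + a^1/1! + a^2/2! = 1.0000 + 2.3750 + 2.8203 = 6.1953
a^3/(3!(1-ρ)) = 13.3965/(6 × 0.208333) = 10.7172
P₀ = 1/(6.1953 + 10.7172) = 0.05913
Lq = P₀·a^3·ρ / (3!(1-ρ)²) = 0.059128 × 13.3965 × 0.79167 / (6 × 0.043403) = 2.4080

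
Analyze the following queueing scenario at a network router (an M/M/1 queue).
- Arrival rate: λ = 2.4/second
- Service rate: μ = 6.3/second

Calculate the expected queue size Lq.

ρ = λ/μ = 2.4/6.3 = 0.3810
For M/M/1: Lq = λ²/(μ(μ-λ))
Lq = 5.76/(6.3 × 3.90)
Lq = 0.2344 packets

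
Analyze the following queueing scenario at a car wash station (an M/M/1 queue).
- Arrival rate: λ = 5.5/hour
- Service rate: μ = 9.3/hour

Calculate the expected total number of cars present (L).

ρ = λ/μ = 5.5/9.3 = 0.5914
For M/M/1: L = λ/(μ-λ)
L = 5.5/(9.3-5.5) = 5.5/3.80
L = 1.4474 cars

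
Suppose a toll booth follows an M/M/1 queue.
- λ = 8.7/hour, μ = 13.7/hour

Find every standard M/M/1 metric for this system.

Step 1: ρ = λ/μ = 8.7/13.7 = 0.6350
Step 2: L = λ/(μ-λ) = 8.7/5.00 = 1.7400
Step 3: Lq = λ²/(μ(μ-λ)) = 75.69/(13.7×5.00) = 1.1050
Step 4: W = 1/(μ-λ) = 1/5.00 = 0.2000
Step 5: Wq = λ/(μ(μ-λ)) = 8.7/(13.7×5.00) = 0.1270
Step 6: P(0) = 1-ρ = 0.3650
Verify: L = λW = 8.7×0.2000 = 1.7400 ✔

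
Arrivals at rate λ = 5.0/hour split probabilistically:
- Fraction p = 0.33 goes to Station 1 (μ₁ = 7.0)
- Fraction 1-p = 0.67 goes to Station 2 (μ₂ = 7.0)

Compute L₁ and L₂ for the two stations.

Effective rates: λ₁ = 5.0×0.33 = 1.65, λ₂ = 5.0×0.67 = 3.35
Station 1: ρ₁ = 1.65/7.0 = 0.2357, L₁ = ρ₁/(1-ρ₁) = 0.2357/(1-0.2357) = 0.3084
Station 2: ρ₂ = 3.35/7.0 = 0.47857, L₂ = ρ₂/(1-ρ₂) = 0.47857/(1-0.47857) = 0.9178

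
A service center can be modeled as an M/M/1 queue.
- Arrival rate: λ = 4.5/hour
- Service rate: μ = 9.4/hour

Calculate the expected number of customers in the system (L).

ρ = λ/μ = 4.5/9.4 = 0.4787
For M/M/1: L = λ/(μ-λ)
L = 4.5/(9.4-4.5) = 4.5/4.90
L = 0.9184 customers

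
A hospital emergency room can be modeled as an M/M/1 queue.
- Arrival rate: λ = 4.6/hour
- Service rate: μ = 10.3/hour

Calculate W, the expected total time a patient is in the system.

First, compute utilization: ρ = λ/μ = 4.6/10.3 = 0.4466
For M/M/1: W = 1/(μ-λ)
W = 1/(10.3-4.6) = 1/5.70
W = 0.1754 hours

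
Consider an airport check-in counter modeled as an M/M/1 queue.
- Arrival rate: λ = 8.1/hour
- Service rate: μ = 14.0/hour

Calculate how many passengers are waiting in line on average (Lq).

ρ = λ/μ = 8.1/14.0 = 0.5786
For M/M/1: Lq = λ²/(μ(μ-λ))
Lq = 65.61/(14.0 × 5.90)
Lq = 0.7943 passengers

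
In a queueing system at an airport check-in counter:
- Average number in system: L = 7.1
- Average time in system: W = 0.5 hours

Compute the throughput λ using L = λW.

Little's Law: L = λW, so λ = L/W
λ = 7.1/0.5 = 14.2000 passengers/hour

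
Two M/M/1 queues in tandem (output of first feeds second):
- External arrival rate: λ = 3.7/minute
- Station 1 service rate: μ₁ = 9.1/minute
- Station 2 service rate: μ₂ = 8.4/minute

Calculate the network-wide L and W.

By Jackson's theorem, each station behaves as independent M/M/1.
Station 1: ρ₁ = 3.7/9.1 = 0.4066, L₁ = ρ₁/(1-ρ₁) = λ/(μ₁-λ) = 3.7/5.40 = 0.68519
Station 2: ρ₂ = 3.7/8.4 = 0.4405, L₂ = ρ₂/(1-ρ₂) = λ/(μ₂-λ) = 3.7/4.70 = 0.78723
Total: L = L₁ + L₂ = 0.68519 + 0.78723 = 1.47242
W = L/λ = 1.47242/3.7 = 0.3980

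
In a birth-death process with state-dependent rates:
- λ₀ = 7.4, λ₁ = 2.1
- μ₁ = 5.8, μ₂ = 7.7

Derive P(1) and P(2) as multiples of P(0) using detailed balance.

Balance equations:
State 0: λ₀P₀ = μ₁P₁ → P₁ = (λ₀/μ₁)P₀ = (7.4/5.8)P₀ = 1.2759P₀
State 1: P₂ = (λ₀λ₁)/(μ₁μ₂)P₀ = (7.4×2.1)/(5.8×7.7)P₀ = 0.3480P₀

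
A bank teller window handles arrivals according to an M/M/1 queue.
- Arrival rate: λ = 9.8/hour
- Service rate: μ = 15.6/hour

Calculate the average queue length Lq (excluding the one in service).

ρ = λ/μ = 9.8/15.6 = 0.6282
For M/M/1: Lq = λ²/(μ(μ-λ))
Lq = 96.04/(15.6 × 5.80)
Lq = 1.0615 transactions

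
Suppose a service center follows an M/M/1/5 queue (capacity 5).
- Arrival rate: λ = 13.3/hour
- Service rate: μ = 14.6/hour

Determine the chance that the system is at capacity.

ρ = λ/μ = 13.3/14.6 = 0.910959
P₀ = (1-ρ)/(1-ρ^(K+1)) = (1-0.910959)/(1-0.910959^6) = 0.08904/0.4285 = 0.2078
P_K = P₀×ρ^K = 0.20778 × 0.910959^5 = 0.20778 × 0.62733 = 0.1303
Blocking probability = 13.03%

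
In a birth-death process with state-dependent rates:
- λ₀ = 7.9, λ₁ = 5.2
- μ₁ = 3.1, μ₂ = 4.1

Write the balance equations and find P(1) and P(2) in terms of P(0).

Balance equations:
State 0: λ₀P₀ = μ₁P₁ → P₁ = (λ₀/μ₁)P₀ = (7.9/3.1)P₀ = 2.5484P₀
State 1: P₂ = (λ₀λ₁)/(μ₁μ₂)P₀ = (7.9×5.2)/(3.1×4.1)P₀ = 3.2321P₀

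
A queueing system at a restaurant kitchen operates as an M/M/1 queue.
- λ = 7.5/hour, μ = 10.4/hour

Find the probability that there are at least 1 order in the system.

ρ = λ/μ = 7.5/10.4 = 0.7212
P(N ≥ n) = ρⁿ
P(N ≥ 1) = 0.7212^1
P(N ≥ 1) = 0.7212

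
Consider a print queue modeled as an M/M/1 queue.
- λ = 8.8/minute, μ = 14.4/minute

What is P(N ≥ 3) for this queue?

ρ = λ/μ = 8.8/14.4 = 0.6111
P(N ≥ n) = ρⁿ
P(N ≥ 3) = 0.6111^3
P(N ≥ 3) = 0.2282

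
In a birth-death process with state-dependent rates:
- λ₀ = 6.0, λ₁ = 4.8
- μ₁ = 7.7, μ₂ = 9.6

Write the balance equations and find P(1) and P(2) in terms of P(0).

Balance equations:
State 0: λ₀P₀ = μ₁P₁ → P₁ = (λ₀/μ₁)P₀ = (6.0/7.7)P₀ = 0.7792P₀
State 1: P₂ = (λ₀λ₁)/(μ₁μ₂)P₀ = (6.0×4.8)/(7.7×9.6)P₀ = 0.3896P₀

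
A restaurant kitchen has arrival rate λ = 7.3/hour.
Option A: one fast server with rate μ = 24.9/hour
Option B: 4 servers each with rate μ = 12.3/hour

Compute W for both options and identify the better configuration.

Option A: single server μ = 24.9 (M/M/1)
  ρ_A = 7.3/24.9 = 0.2932
  W_A = 1/(μ-λ) = 1/(24.9-7.3) = 1/17.60 = 0.05682

Option B: 4 servers μ = 12.3 (M/M/4)
  ρ_B = λ/(cμ) = 7.3/(4×12.3) = 0.1484
  Offered load a = λ/μ = cρ = 7.3/12.3 = 0.5935
  P₀ = [ Σₙ₌₀^3 aⁿ/n! + a^4/(4!(1-ρ)) ]⁻¹
  Σ = a^0/0! + a^1/1! + a^2/2! + a^3/3! = 1.0000 + 0.59350 + 0.17612 + 0.034842 = 1.8045
  a^4/(4!(1-ρ)) = 0.12407/(24 × 0.85163) = 0.006070
  P₀ = 1/(1.8045 + 0.006070) = 0.5523
  Lq = P₀·a^4·ρ / (4!(1-ρ)²) = 0.55233 × 0.12407 × 0.14837 / (24 × 0.72527) = 0.0005841
  Wq_B = Lq/λ = 0.00058414/7.3 = 0.00008002
  W_B = Wq_B + 1/μ = 0.00008002 + 0.08130 = 0.08138

Since W_A = 0.05682 < W_B = 0.08138, Option A (single fast server) has the shorter time in system.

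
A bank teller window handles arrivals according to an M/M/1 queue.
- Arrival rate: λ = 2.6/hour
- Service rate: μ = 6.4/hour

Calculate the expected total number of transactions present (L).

ρ = λ/μ = 2.6/6.4 = 0.4062
For M/M/1: L = λ/(μ-λ)
L = 2.6/(6.4-2.6) = 2.6/3.80
L = 0.6842 transactions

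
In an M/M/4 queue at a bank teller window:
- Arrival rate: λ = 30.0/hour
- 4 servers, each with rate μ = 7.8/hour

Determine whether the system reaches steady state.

Stability requires ρ = λ/(cμ) < 1
ρ = 30.0/(4 × 7.8) = 30.0/31.20 = 0.9615
Since 0.9615 < 1, the system is STABLE.
The servers are busy 96.15% of the time.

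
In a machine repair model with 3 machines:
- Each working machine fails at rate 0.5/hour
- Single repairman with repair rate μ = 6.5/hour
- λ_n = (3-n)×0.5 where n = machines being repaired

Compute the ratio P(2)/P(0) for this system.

P(2)/P(0) = ∏_{i=0}^{2-1} λ_i/μ_{i+1}
= (3-0)×0.5/6.5 × (3-1)×0.5/6.5
= 0.03550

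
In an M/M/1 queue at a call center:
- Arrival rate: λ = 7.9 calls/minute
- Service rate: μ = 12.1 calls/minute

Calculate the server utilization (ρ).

Server utilization: ρ = λ/μ
ρ = 7.9/12.1 = 0.6529
The server is busy 65.29% of the time.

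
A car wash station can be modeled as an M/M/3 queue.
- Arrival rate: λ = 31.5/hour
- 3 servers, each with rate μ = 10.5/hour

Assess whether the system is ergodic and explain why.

Stability requires ρ = λ/(cμ) < 1
ρ = 31.5/(3 × 10.5) = 31.5/31.50 = 1.0000
Since 1.0000 ≥ 1, the system is UNSTABLE.
Need c > λ/μ = 31.5/10.5 = 3.00.
Minimum servers needed: c = 4.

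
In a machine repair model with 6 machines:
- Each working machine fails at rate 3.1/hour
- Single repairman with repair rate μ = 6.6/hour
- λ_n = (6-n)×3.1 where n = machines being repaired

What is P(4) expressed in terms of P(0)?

P(4)/P(0) = ∏_{i=0}^{4-1} λ_i/μ_{i+1}
= (6-0)×3.1/6.6 × (6-1)×3.1/6.6 × (6-2)×3.1/6.6 × (6-3)×3.1/6.6
= 17.5216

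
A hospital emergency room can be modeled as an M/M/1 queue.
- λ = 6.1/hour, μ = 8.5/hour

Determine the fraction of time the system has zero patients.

ρ = λ/μ = 6.1/8.5 = 0.7176
P(0) = 1 - ρ = 1 - 0.7176 = 0.2824
The server is idle 28.24% of the time.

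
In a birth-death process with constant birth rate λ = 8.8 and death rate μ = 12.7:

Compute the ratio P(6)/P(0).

For constant rates: P(n)/P(0) = (λ/μ)^n
P(6)/P(0) = (8.8/12.7)^6 = 0.6929^6 = 0.1107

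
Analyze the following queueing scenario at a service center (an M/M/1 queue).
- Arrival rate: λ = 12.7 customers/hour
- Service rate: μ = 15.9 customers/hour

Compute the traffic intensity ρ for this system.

Server utilization: ρ = λ/μ
ρ = 12.7/15.9 = 0.7987
The server is busy 79.87% of the time.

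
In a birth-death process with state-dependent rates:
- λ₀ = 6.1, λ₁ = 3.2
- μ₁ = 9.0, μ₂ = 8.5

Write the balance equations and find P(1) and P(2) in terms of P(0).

Balance equations:
State 0: λ₀P₀ = μ₁P₁ → P₁ = (λ₀/μ₁)P₀ = (6.1/9.0)P₀ = 0.6778P₀
State 1: P₂ = (λ₀λ₁)/(μ₁μ₂)P₀ = (6.1×3.2)/(9.0×8.5)P₀ = 0.2552P₀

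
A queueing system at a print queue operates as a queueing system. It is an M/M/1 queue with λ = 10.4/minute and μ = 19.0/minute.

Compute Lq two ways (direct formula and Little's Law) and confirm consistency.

Method 1 (direct): Lq = λ²/(μ(μ-λ)) = 108.16/(19.0 × 8.60) = 0.6619

Method 2 (Little's Law):
W = 1/(μ-λ) = 1/8.60 = 0.116279
Wq = W - 1/μ = 0.116279 - 0.0526316 = 0.063647
Lq = λWq = 10.4 × 0.063647 = 0.6619 ✔ (matches Method 1)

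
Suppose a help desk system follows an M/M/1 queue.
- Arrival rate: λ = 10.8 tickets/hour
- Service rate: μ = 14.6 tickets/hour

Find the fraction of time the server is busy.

Server utilization: ρ = λ/μ
ρ = 10.8/14.6 = 0.7397
The server is busy 73.97% of the time.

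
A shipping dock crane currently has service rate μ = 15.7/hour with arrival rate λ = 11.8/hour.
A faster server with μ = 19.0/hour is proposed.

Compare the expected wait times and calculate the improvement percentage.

System 1: ρ₁ = 11.8/15.7 = 0.7516, W₁ = 1/(15.7-11.8) = 0.2564
System 2: ρ₂ = 11.8/19.0 = 0.6211, W₂ = 1/(19.0-11.8) = 0.1389
Improvement: (W₁-W₂)/W₁ = (0.2564-0.1389)/0.2564 = 45.83%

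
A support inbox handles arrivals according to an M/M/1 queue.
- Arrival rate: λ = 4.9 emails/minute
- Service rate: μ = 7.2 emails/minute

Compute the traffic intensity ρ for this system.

Server utilization: ρ = λ/μ
ρ = 4.9/7.2 = 0.6806
The server is busy 68.06% of the time.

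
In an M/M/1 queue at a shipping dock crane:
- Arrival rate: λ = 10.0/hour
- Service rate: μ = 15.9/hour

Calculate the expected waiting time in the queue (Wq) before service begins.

First, compute utilization: ρ = λ/μ = 10.0/15.9 = 0.6289
For M/M/1: Wq = λ/(μ(μ-λ))
Wq = 10.0/(15.9 × (15.9-10.0))
Wq = 10.0/(15.9 × 5.90)
Wq = 0.1066 hours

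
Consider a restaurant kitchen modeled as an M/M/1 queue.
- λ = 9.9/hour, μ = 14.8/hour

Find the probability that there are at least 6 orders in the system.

ρ = λ/μ = 9.9/14.8 = 0.66892
P(N ≥ n) = ρⁿ
P(N ≥ 6) = 0.66892^6
P(N ≥ 6) = 0.08959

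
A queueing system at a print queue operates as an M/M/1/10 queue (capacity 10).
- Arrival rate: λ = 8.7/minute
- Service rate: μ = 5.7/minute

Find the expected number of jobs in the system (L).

ρ = λ/μ = 8.7/5.7 = 1.526316
P₀ = (1-ρ)/(1-ρ^(K+1)) = (1-1.526316)/(1-1.526316^11) = -0.5263/-103.7343 = 0.005074
P_K = P₀×ρ^K = 0.005074 × 1.526316^10 = 0.005074 × 68.6190 = 0.3482
L = ρ[1 - (K+1)ρ^K + Kρ^(K+1)] / [(1-ρ)(1-ρ^(K+1))]
L = 1.526316 × (1 - 11×68.6190 + 10×104.7343) / ((1 - 1.526316) × (1 - 104.7343)) = 8.2060 jobs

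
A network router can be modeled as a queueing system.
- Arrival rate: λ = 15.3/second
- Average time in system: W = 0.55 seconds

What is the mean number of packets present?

Little's Law: L = λW
L = 15.3 × 0.55 = 8.4150 packets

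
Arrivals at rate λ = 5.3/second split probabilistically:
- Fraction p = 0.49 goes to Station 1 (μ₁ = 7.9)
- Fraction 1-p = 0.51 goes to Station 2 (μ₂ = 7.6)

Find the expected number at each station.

Effective rates: λ₁ = 5.3×0.49 = 2.597, λ₂ = 5.3×0.51 = 2.703
Station 1: ρ₁ = 2.597/7.9 = 0.32873, L₁ = ρ₁/(1-ρ₁) = 0.32873/(1-0.32873) = 0.4897
Station 2: ρ₂ = 2.703/7.6 = 0.35566, L₂ = ρ₂/(1-ρ₂) = 0.35566/(1-0.35566) = 0.5520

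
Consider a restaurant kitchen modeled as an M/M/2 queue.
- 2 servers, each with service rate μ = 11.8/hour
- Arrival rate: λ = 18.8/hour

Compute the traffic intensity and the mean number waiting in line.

Traffic intensity: ρ = λ/(cμ) = 18.8/(2×11.8) = 0.7966
Since ρ = 0.7966 < 1, system is stable.
Offered load a = λ/μ = cρ = 18.8/11.8 = 1.5932
P₀ = [ Σₙ₌₀^1 aⁿ/n! + a^2/(2!(1-ρ)) ]⁻¹
Σ = a^0/0! + a^1/1! = 1.0000 + 1.5932 = 2.5932
a^2/(2!(1-ρ)) = 2.53835/(2 × 0.203390) = 6.2401
P₀ = 1/(2.5932 + 6.2401) = 0.1132
Lq = P₀·a^2·ρ / (2!(1-ρ)²) = 0.1132075 × 2.538351 × 0.7966102 / (2 × 0.04136742) = 2.7668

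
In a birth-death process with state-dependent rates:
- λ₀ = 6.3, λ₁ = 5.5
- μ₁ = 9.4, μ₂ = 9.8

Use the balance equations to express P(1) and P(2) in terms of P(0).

Balance equations:
State 0: λ₀P₀ = μ₁P₁ → P₁ = (λ₀/μ₁)P₀ = (6.3/9.4)P₀ = 0.6702P₀
State 1: P₂ = (λ₀λ₁)/(μ₁μ₂)P₀ = (6.3×5.5)/(9.4×9.8)P₀ = 0.3761P₀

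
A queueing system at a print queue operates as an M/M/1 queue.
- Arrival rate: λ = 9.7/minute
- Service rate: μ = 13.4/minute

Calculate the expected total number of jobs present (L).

ρ = λ/μ = 9.7/13.4 = 0.7239
For M/M/1: L = λ/(μ-λ)
L = 9.7/(13.4-9.7) = 9.7/3.70
L = 2.6216 jobs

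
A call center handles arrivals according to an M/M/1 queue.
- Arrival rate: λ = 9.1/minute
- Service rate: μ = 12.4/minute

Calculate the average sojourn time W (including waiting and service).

First, compute utilization: ρ = λ/μ = 9.1/12.4 = 0.7339
For M/M/1: W = 1/(μ-λ)
W = 1/(12.4-9.1) = 1/3.30
W = 0.3030 minutes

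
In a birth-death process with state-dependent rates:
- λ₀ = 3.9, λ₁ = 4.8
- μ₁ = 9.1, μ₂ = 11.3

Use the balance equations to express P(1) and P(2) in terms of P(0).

Balance equations:
State 0: λ₀P₀ = μ₁P₁ → P₁ = (λ₀/μ₁)P₀ = (3.9/9.1)P₀ = 0.4286P₀
State 1: P₂ = (λ₀λ₁)/(μ₁μ₂)P₀ = (3.9×4.8)/(9.1×11.3)P₀ = 0.1820P₀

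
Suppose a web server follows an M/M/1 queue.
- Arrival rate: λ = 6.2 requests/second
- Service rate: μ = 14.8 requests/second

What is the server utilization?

Server utilization: ρ = λ/μ
ρ = 6.2/14.8 = 0.4189
The server is busy 41.89% of the time.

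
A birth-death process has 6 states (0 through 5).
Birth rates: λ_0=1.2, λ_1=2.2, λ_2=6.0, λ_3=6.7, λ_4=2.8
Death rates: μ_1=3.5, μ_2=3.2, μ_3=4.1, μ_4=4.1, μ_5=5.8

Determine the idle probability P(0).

Ratios P(n)/P(0) = (λ₀···λₙ₋₁)/(μ₁···μₙ):
P(1)/P(0) = (1.2)/(3.5) = 0.3429
P(2)/P(0) = (1.2×2.2)/(3.5×3.2) = 0.2357
P(3)/P(0) = (1.2×2.2×6.0)/(3.5×3.2×4.1) = 0.3449
P(4)/P(0) = (1.2×2.2×6.0×6.7)/(3.5×3.2×4.1×4.1) = 0.5637
P(5)/P(0) = (1.2×2.2×6.0×6.7×2.8)/(3.5×3.2×4.1×4.1×5.8) = 0.2721

Normalization: ∑ P(n) = 1
P(0) × (1.0000 + 0.3429 + 0.2357 + 0.3449 + 0.5637 + 0.2721) = 1
P(0) × 2.7593 = 1
P(0) = 1/2.7593 = 0.3624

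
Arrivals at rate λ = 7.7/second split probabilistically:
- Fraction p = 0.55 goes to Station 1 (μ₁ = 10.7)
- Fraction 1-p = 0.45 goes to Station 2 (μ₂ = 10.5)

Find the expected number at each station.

Effective rates: λ₁ = 7.7×0.55 = 4.235, λ₂ = 7.7×0.45 = 3.465
Station 1: ρ₁ = 4.235/10.7 = 0.3958, L₁ = ρ₁/(1-ρ₁) = 0.3958/(1-0.3958) = 0.6551
Station 2: ρ₂ = 3.465/10.5 = 0.3300, L₂ = ρ₂/(1-ρ₂) = 0.3300/(1-0.3300) = 0.4925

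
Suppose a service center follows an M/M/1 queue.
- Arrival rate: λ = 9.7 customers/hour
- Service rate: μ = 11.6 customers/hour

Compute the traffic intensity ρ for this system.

Server utilization: ρ = λ/μ
ρ = 9.7/11.6 = 0.8362
The server is busy 83.62% of the time.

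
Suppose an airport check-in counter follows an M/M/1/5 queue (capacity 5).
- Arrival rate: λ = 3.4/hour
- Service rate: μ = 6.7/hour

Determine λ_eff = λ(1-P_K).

ρ = λ/μ = 3.4/6.7 = 0.507463
P₀ = (1-ρ)/(1-ρ^(K+1)) = (1-0.507463)/(1-0.507463^6) = 0.4925/0.9829 = 0.5011
P_K = P₀×ρ^K = 0.5011 × 0.507463^5 = 0.5011 × 0.03365 = 0.01686
λ_eff = λ(1-P_K) = 3.4 × (1 - 0.01686) = 3.4 × 0.98314 = 3.3427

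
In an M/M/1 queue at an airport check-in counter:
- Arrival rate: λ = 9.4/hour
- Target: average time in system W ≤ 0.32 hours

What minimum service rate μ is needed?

For M/M/1: W = 1/(μ-λ)
Need W ≤ 0.32, so 1/(μ-λ) ≤ 0.32
μ - λ ≥ 1/0.32 = 3.1250
μ ≥ 9.4 + 3.1250 = 12.5250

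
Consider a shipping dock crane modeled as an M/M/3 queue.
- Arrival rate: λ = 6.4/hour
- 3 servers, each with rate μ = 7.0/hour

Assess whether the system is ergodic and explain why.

Stability requires ρ = λ/(cμ) < 1
ρ = 6.4/(3 × 7.0) = 6.4/21.00 = 0.3048
Since 0.3048 < 1, the system is STABLE.
The servers are busy 30.48% of the time.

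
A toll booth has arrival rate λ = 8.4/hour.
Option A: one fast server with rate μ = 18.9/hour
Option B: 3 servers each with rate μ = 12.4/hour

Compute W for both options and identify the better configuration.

Option A: single server μ = 18.9 (M/M/1)
  ρ_A = 8.4/18.9 = 0.4444
  W_A = 1/(μ-λ) = 1/(18.9-8.4) = 1/10.50 = 0.09524

Option B: 3 servers μ = 12.4 (M/M/3)
  ρ_B = λ/(cμ) = 8.4/(3×12.4) = 0.2258
  Offered load a = λ/μ = cρ = 8.4/12.4 = 0.6774
  P₀ = [ Σₙ₌₀^2 aⁿ/n! + a^3/(3!(1-ρ)) ]⁻¹
  Σ = a^0/0! + a^1/1! + a^2/2! = 1.0000 + 0.67742 + 0.22945 = 1.9069
  a^3/(3!(1-ρ)) = 0.31087/(6 × 0.77419) = 0.06692
  P₀ = 1/(1.9069 + 0.06692) = 0.5066
  Lq = P₀·a^3·ρ / (3!(1-ρ)²) = 0.5066 × 0.3109 × 0.2258 / (6 × 0.5994) = 0.009889
  Wq_B = Lq/λ = 0.009889/8.4 = 0.0011773
  W_B = Wq_B + 1/μ = 0.0011773 + 0.080645 = 0.08182

Since W_B = 0.08182 < W_A = 0.09524, Option B (multiple servers) has the shorter time in system.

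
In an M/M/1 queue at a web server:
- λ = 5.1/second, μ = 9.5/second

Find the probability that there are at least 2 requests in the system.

ρ = λ/μ = 5.1/9.5 = 0.5368
P(N ≥ n) = ρⁿ
P(N ≥ 2) = 0.5368^2
P(N ≥ 2) = 0.2882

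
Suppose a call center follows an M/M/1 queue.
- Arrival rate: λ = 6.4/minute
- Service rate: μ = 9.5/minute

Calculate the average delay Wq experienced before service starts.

First, compute utilization: ρ = λ/μ = 6.4/9.5 = 0.6737
For M/M/1: Wq = λ/(μ(μ-λ))
Wq = 6.4/(9.5 × (9.5-6.4))
Wq = 6.4/(9.5 × 3.10)
Wq = 0.2173 minutes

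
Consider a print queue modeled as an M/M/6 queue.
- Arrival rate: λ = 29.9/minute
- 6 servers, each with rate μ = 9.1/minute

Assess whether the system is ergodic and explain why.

Stability requires ρ = λ/(cμ) < 1
ρ = 29.9/(6 × 9.1) = 29.9/54.60 = 0.5476
Since 0.5476 < 1, the system is STABLE.
The servers are busy 54.76% of the time.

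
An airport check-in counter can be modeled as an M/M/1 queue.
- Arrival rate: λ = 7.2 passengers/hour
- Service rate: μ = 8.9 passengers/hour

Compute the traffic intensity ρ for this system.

Server utilization: ρ = λ/μ
ρ = 7.2/8.9 = 0.8090
The server is busy 80.90% of the time.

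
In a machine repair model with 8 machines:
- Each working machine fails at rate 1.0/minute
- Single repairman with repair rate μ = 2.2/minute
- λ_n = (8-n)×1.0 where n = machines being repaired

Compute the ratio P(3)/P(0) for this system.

P(3)/P(0) = ∏_{i=0}^{3-1} λ_i/μ_{i+1}
= (8-0)×1.0/2.2 × (8-1)×1.0/2.2 × (8-2)×1.0/2.2
= 31.5552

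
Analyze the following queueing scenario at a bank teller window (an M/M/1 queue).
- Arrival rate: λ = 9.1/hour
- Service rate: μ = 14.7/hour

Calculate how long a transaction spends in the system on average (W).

First, compute utilization: ρ = λ/μ = 9.1/14.7 = 0.6190
For M/M/1: W = 1/(μ-λ)
W = 1/(14.7-9.1) = 1/5.60
W = 0.1786 hours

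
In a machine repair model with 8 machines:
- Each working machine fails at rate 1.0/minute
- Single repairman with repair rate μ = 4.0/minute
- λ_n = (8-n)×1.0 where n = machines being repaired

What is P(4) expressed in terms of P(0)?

P(4)/P(0) = ∏_{i=0}^{4-1} λ_i/μ_{i+1}
= (8-0)×1.0/4.0 × (8-1)×1.0/4.0 × (8-2)×1.0/4.0 × (8-3)×1.0/4.0
= 6.5625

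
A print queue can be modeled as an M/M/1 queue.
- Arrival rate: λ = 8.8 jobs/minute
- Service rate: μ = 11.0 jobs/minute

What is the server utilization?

Server utilization: ρ = λ/μ
ρ = 8.8/11.0 = 0.8000
The server is busy 80.00% of the time.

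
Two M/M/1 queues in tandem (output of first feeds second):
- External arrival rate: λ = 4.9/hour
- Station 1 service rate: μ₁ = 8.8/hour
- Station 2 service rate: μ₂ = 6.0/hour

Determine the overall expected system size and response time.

By Jackson's theorem, each station behaves as independent M/M/1.
Station 1: ρ₁ = 4.9/8.8 = 0.5568, L₁ = ρ₁/(1-ρ₁) = λ/(μ₁-λ) = 4.9/3.90 = 1.25641
Station 2: ρ₂ = 4.9/6.0 = 0.8167, L₂ = ρ₂/(1-ρ₂) = λ/(μ₂-λ) = 4.9/1.10 = 4.45455
Total: L = L₁ + L₂ = 1.25641 + 4.45455 = 5.7110
W = L/λ = 5.7110/4.9 = 1.1655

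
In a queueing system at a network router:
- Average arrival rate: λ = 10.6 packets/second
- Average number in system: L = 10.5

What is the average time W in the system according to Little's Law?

Little's Law: L = λW, so W = L/λ
W = 10.5/10.6 = 0.9906 seconds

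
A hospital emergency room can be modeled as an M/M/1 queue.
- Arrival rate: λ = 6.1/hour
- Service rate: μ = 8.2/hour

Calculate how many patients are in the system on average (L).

ρ = λ/μ = 6.1/8.2 = 0.7439
For M/M/1: L = λ/(μ-λ)
L = 6.1/(8.2-6.1) = 6.1/2.10
L = 2.9048 patients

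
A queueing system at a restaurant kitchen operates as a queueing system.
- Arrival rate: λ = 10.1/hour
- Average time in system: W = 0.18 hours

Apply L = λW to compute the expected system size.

Little's Law: L = λW
L = 10.1 × 0.18 = 1.8180 orders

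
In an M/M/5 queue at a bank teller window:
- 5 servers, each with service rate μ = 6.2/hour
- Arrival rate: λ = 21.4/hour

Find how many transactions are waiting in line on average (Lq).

Traffic intensity: ρ = λ/(cμ) = 21.4/(5×6.2) = 0.6903
Since ρ = 0.6903 < 1, system is stable.
Offered load a = λ/μ = cρ = 21.4/6.2 = 3.4516
P₀ = [ Σₙ₌₀^4 aⁿ/n! + a^5/(5!(1-ρ)) ]⁻¹
Σ = a^0/0! + a^1/1! + a^2/2! + a^3/3! + a^4/4! = 1.00000 + 3.45161 + 5.95682 + 6.85354 + 5.91394 = 23.1759
a^5/(5!(1-ρ)) = 489.9034/(120 × 0.309677) = 13.1832
P₀ = 1/(23.1759 + 13.1832) = 0.02750
Lq = P₀·a^5·ρ / (5!(1-ρ)²) = 0.0275034 × 489.9034 × 0.690323 / (120 × 0.0959001) = 0.8083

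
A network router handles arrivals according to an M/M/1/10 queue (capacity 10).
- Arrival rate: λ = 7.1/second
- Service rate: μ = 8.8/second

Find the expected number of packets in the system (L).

ρ = λ/μ = 7.1/8.8 = 0.80682
P₀ = (1-ρ)/(1-ρ^(K+1)) = (1-0.80682)/(1-0.80682^11) = 0.1932/0.9057 = 0.2133
P_K = P₀×ρ^K = 0.2133 × 0.80682^10 = 0.2133 × 0.1169 = 0.02493
L = ρ[1 - (K+1)ρ^K + Kρ^(K+1)] / [(1-ρ)(1-ρ^(K+1))]
L = 0.80682 × (1 - 11×0.116887 + 10×0.0943068) / ((1 - 0.80682) × (1 - 0.0943068)) = 3.0311 packets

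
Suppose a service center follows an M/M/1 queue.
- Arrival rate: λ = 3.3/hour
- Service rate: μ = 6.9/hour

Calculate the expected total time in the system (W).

First, compute utilization: ρ = λ/μ = 3.3/6.9 = 0.4783
For M/M/1: W = 1/(μ-λ)
W = 1/(6.9-3.3) = 1/3.60
W = 0.2778 hours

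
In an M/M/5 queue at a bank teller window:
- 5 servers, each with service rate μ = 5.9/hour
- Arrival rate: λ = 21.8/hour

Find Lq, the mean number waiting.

Traffic intensity: ρ = λ/(cμ) = 21.8/(5×5.9) = 0.7390
Since ρ = 0.7390 < 1, system is stable.
Offered load a = λ/μ = cρ = 21.8/5.9 = 3.6949
P₀ = [ Σₙ₌₀^4 aⁿ/n! + a^5/(5!(1-ρ)) ]⁻¹
Σ = a^0/0! + a^1/1! + a^2/2! + a^3/3! + a^4/4! = 1.0000 + 3.6949 + 6.8262 + 8.4074 + 7.7662 = 27.6947
a^5/(5!(1-ρ)) = 688.6878/(120 × 0.261017) = 21.9873
P₀ = 1/(27.6947 + 21.9873) = 0.02013
Lq = P₀·a^5·ρ / (5!(1-ρ)²) = 0.020128 × 688.6878 × 0.73898 / (120 × 0.068130) = 1.2530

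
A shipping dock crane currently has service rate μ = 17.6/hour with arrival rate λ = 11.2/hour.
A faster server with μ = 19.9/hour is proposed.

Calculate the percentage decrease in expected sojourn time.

System 1: ρ₁ = 11.2/17.6 = 0.6364, W₁ = 1/(17.6-11.2) = 0.1562
System 2: ρ₂ = 11.2/19.9 = 0.5628, W₂ = 1/(19.9-11.2) = 0.1149
Improvement: (W₁-W₂)/W₁ = (0.1562-0.1149)/0.1562 = 26.44%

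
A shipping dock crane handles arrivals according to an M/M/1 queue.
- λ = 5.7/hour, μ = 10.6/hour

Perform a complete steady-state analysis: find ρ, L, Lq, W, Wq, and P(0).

Step 1: ρ = λ/μ = 5.7/10.6 = 0.5377
Step 2: L = λ/(μ-λ) = 5.7/4.90 = 1.1633
Step 3: Lq = λ²/(μ(μ-λ)) = 32.49/(10.6×4.90) = 0.6255
Step 4: W = 1/(μ-λ) = 1/4.90 = 0.20408
Step 5: Wq = λ/(μ(μ-λ)) = 5.7/(10.6×4.90) = 0.1097
Step 6: P(0) = 1-ρ = 0.4623
Verify: L = λW = 5.7×0.20408 = 1.1633 ✔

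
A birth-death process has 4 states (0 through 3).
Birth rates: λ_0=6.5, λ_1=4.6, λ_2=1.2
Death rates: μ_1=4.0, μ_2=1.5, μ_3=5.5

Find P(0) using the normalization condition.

Ratios P(n)/P(0) = (λ₀···λₙ₋₁)/(μ₁···μₙ):
P(1)/P(0) = (6.5)/(4.0) = 1.6250
P(2)/P(0) = (6.5×4.6)/(4.0×1.5) = 4.9833
P(3)/P(0) = (6.5×4.6×1.2)/(4.0×1.5×5.5) = 1.0873

Normalization: ∑ P(n) = 1
P(0) × (1.0000 + 1.6250 + 4.9833 + 1.0873) = 1
P(0) × 8.6956 = 1
P(0) = 1/8.6956 = 0.1150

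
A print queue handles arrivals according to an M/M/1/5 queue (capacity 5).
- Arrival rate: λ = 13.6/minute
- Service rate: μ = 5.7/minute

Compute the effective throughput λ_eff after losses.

ρ = λ/μ = 13.6/5.7 = 2.38596
P₀ = (1-ρ)/(1-ρ^(K+1)) = (1-2.38596)/(1-2.38596^6) = -1.3860/-183.4926 = 0.007553
P_K = P₀×ρ^K = 0.007553 × 2.38596^5 = 0.007553 × 77.3243 = 0.5840
λ_eff = λ(1-P_K) = 13.6 × (1 - 0.58405) = 13.6 × 0.41595 = 5.6569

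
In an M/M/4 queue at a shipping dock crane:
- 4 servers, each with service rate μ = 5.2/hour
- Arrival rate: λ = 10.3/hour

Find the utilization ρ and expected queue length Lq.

Traffic intensity: ρ = λ/(cμ) = 10.3/(4×5.2) = 0.4952
Since ρ = 0.4952 < 1, system is stable.
Offered load a = λ/μ = cρ = 10.3/5.2 = 1.9808
P₀ = [ Σₙ₌₀^3 aⁿ/n! + a^4/(4!(1-ρ)) ]⁻¹
Σ = a^0/0! + a^1/1! + a^2/2! + a^3/3! = 1.0000 + 1.9808 + 1.9617 + 1.2952 = 6.2377
a^4/(4!(1-ρ)) = 15.3934/(24 × 0.5048) = 1.2706
P₀ = 1/(6.2377 + 1.2706) = 0.1332
Lq = P₀·a^4·ρ / (4!(1-ρ)²) = 0.1332 × 15.3934 × 0.4952 / (24 × 0.2548) = 0.1660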